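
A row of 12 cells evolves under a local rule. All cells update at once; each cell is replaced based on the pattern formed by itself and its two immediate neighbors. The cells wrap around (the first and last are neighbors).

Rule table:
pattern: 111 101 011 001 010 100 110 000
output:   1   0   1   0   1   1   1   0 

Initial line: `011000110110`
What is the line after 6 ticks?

011100110111
011110110111
011110110111  (fixed point — unchanged through tick 6)

011110110111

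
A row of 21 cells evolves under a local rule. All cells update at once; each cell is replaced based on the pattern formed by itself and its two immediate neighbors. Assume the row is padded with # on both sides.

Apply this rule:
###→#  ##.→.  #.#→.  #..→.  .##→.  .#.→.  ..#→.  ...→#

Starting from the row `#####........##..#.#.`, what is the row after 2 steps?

###....####..#######.

####..######.........
###....####..#######.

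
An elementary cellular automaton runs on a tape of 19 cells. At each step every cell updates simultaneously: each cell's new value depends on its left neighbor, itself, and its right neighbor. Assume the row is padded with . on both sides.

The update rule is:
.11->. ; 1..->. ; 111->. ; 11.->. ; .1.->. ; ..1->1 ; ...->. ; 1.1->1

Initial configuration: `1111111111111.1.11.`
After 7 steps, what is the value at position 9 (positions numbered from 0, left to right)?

1

.............1.1...
............1.1....
...........1.1.....
..........1.1......
.........1.1.......
........1.1........
.......1.1.........
position 9 holds 1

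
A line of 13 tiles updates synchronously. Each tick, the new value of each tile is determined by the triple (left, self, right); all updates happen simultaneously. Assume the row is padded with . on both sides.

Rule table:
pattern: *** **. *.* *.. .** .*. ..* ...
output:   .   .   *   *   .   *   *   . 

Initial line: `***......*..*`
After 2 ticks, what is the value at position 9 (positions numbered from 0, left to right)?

.

...*....*****
..***..*.....
position 9 holds .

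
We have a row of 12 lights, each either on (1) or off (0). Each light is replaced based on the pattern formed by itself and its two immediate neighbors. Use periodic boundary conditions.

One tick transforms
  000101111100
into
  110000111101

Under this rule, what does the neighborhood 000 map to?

1

At position 0 the neighborhood is 000; the next row has 1 there.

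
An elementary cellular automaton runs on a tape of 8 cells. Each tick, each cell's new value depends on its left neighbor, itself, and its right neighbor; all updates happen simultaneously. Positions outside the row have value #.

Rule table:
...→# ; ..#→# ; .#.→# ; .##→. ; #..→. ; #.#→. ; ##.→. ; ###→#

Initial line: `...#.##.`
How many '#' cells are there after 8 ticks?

.###....
..#..###
.##.#.##
....#..#
.####.#.
..##..#.
.#...##.
.#.##...
count of #: 3

3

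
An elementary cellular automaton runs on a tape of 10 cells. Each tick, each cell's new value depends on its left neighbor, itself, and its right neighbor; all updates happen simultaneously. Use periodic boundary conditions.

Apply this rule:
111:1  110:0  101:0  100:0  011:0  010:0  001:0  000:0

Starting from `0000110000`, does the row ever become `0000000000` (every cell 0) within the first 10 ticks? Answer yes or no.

tick 1: 0000000000
all cells are 0 at tick 1

yes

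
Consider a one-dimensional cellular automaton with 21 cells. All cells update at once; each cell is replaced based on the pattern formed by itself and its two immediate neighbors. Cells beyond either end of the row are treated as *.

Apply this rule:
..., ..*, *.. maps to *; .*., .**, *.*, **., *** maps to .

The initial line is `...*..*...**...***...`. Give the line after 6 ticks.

***.**.***..***...***
..........**...***...
**********..***...***
..........**...***...  (repeats tick 2; period 2)
tick 6: ..........**...***...

..........**...***...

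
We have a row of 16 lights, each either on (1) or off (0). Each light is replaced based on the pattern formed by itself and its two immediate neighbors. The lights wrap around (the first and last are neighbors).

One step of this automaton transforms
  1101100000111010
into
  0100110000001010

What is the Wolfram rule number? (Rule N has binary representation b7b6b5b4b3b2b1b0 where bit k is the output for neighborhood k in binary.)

84

position 11: 111 → 0  (bit 7 = 0)
position 1: 110 → 1  (bit 6 = 1)
position 2: 101 → 0  (bit 5 = 0)
position 5: 100 → 1  (bit 4 = 1)
position 0: 011 → 0  (bit 3 = 0)
position 14: 010 → 1  (bit 2 = 1)
position 9: 001 → 0  (bit 1 = 0)
position 6: 000 → 0  (bit 0 = 0)
bits b7..b0 = 01010100 = 84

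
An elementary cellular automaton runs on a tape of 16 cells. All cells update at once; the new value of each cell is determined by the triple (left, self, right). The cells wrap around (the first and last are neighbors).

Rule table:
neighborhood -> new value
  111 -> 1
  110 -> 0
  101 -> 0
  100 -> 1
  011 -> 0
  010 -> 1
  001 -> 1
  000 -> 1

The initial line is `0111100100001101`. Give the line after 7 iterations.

0100000000111110

0011011111110001
1100001111101111
1011110111000111
0001100010111011
1110011110010000
0101101101111111
0100000000111110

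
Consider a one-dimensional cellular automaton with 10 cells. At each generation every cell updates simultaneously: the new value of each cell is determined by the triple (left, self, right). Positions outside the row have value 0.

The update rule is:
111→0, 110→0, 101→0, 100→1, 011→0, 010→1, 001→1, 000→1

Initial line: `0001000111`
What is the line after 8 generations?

0000000111

generation 1: 1111111000
generation 2: 0000000111
generation 3: 1111111000  (repeats generation 1; period 2)
generation 8: 0000000111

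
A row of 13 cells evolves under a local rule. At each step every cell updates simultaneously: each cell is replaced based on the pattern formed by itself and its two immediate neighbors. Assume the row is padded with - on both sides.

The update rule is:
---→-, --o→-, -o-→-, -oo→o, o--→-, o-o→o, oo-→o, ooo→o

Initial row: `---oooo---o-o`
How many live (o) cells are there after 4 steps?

step 1: ---oooo----o-
step 2: ---oooo------
step 3: ---oooo------  (fixed point — unchanged through step 4)
count of o: 4

4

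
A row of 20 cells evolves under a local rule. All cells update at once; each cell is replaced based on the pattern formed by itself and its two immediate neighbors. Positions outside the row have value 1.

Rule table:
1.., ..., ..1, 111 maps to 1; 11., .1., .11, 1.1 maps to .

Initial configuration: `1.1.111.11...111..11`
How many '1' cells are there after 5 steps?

.....1....111.1.11.1
11111.1111.1........
1111...11...11111111
111.111..111.1111111
11...1.11.1...111111
count of 1: 12

12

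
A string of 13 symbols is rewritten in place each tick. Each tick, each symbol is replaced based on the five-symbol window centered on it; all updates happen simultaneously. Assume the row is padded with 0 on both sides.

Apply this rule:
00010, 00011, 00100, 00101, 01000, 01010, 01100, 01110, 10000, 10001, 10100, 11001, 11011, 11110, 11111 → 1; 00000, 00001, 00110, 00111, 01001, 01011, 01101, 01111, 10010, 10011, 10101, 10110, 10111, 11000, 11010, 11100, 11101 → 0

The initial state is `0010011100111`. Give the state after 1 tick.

0110001010010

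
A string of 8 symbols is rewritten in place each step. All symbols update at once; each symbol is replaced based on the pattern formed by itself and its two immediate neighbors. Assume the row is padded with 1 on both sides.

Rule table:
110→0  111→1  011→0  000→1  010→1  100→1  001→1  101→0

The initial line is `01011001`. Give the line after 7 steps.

01000110
01111000
00110111
11000011
10111101
00011000
11100111

11100111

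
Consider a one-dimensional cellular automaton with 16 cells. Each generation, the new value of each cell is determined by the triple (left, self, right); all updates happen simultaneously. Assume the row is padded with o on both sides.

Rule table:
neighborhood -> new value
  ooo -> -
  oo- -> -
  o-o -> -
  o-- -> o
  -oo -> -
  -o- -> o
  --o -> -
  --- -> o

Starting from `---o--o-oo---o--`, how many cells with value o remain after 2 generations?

3

oo-oo-o---oo-oo-
------ooo-------
count of o: 3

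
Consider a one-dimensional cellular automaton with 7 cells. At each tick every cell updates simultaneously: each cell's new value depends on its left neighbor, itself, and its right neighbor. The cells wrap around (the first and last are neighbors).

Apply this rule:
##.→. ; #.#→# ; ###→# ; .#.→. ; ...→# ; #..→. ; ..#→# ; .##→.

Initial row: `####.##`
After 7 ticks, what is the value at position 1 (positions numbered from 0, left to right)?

.

###.#.#
##.#.#.
..#.#.#
.#.#.#.
#.#.#..
.#.#..#
#.#..#.
position 1 holds .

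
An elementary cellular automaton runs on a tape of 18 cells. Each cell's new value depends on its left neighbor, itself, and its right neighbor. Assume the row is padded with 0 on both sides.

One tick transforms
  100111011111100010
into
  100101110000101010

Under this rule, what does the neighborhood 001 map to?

At position 2 the neighborhood is 001; the next row has 0 there.

0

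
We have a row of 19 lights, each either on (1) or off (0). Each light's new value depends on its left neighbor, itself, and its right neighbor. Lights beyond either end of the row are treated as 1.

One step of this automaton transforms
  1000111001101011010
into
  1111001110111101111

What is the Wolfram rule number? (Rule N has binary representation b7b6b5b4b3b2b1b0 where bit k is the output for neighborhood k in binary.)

position 5: 111 → 0  (bit 7 = 0)
position 0: 110 → 1  (bit 6 = 1)
position 11: 101 → 1  (bit 5 = 1)
position 1: 100 → 1  (bit 4 = 1)
position 4: 011 → 0  (bit 3 = 0)
position 12: 010 → 1  (bit 2 = 1)
position 3: 001 → 1  (bit 1 = 1)
position 2: 000 → 1  (bit 0 = 1)
bits b7..b0 = 01110111 = 119

119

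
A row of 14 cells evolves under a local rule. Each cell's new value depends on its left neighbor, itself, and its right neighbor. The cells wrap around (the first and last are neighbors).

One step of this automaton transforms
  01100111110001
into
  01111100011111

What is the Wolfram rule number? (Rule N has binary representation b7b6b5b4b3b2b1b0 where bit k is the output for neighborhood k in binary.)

95

position 6: 111 → 0  (bit 7 = 0)
position 2: 110 → 1  (bit 6 = 1)
position 0: 101 → 0  (bit 5 = 0)
position 3: 100 → 1  (bit 4 = 1)
position 1: 011 → 1  (bit 3 = 1)
position 13: 010 → 1  (bit 2 = 1)
position 4: 001 → 1  (bit 1 = 1)
position 11: 000 → 1  (bit 0 = 1)
bits b7..b0 = 01011111 = 95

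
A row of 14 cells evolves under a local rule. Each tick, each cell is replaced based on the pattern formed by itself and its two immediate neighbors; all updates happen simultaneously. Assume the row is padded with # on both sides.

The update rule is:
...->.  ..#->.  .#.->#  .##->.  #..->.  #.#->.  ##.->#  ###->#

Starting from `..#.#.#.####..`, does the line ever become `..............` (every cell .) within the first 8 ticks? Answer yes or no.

no

tick 1: ..#.#.#..###..
tick 2: ..#.#.#...##..
tick 3: ..#.#.#....#..
tick 4: ..#.#.#....#..  (fixed point — unchanged through tick 8)
tick 8 is ..#.#.#....#.., still not uniform .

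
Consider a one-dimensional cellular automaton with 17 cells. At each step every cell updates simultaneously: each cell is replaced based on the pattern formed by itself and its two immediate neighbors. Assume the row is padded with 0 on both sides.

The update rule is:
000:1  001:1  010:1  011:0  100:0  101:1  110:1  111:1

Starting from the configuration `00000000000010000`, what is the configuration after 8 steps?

11111111111110111
01111111111111011
10111111111111101
11011111111111111
01101111111111111
10110111111111111
11011011111111111
01101101111111111

01101101111111111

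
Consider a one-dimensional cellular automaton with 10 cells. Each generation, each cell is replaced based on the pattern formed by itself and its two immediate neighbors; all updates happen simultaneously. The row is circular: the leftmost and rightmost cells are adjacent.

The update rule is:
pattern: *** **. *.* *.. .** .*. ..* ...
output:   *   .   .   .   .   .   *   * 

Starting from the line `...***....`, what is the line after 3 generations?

***.*..***
**....*.**
*..***...*

*..***...*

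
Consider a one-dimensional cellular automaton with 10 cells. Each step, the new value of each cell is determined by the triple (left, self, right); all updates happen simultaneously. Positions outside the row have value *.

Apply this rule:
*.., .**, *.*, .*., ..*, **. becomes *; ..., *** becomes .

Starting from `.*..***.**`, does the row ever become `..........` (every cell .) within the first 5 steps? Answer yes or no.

no

*****.***.
....***.**
*..**.***.
*******.**
......***.
step 5 is ......***., still not uniform .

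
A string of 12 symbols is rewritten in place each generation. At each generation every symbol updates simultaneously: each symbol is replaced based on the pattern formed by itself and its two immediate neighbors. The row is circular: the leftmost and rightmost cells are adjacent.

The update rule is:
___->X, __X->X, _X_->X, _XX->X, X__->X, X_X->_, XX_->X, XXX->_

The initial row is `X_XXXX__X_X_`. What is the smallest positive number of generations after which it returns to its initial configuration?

X_X__XXXX_X_
X_XXXX__X_X_

2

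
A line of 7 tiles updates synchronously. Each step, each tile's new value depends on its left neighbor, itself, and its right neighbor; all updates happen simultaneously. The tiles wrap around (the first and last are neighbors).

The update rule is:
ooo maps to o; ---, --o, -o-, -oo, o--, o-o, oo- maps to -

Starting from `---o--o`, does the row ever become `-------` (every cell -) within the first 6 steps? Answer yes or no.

step 1: -------
all cells are - at step 1

yes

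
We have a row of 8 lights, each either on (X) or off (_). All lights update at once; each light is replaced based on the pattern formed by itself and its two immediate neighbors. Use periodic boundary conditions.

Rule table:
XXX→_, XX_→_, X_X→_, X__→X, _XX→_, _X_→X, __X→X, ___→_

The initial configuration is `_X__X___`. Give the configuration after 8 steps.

______XX

XXXXXX__
______XX
X____X__
XX__XXXX
__XX____
_X__X___  (repeats step 0; period 6)
step 8: ______XX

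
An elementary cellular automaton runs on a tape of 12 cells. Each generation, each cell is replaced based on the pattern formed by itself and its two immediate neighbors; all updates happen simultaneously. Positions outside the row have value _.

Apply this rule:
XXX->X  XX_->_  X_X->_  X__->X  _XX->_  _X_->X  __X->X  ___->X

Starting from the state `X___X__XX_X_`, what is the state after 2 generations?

_XXXXX_XXX__

XXXXXXX___XX
_XXXXX_XXX__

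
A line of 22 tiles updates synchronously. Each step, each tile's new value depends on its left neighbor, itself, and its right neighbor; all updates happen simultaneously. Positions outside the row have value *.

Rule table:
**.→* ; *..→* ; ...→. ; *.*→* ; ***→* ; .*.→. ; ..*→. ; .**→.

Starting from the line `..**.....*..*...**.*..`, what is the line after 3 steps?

step 1: *..**.....*..*...**.*.
step 2: **..**.....*..*...**.*
step 3: ***..**.....*..*...**.

***..**.....*..*...**.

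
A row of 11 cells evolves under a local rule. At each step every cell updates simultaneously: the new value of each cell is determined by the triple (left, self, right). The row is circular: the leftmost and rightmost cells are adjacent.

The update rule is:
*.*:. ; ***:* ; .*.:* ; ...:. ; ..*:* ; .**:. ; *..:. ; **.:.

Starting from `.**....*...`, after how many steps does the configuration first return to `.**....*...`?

22

*.....**...
*....*....*
....**...*.
...*....**.
..**...*...
.*....**...
**...*.....
....**....*
...*.....**
..**....*..
.*.....**..
**....*....
.....**...*
....*....**
...**...*..
..*....**..
.**...*....
*....**....
*...*.....*
...**....*.
..*.....**.
.**....*...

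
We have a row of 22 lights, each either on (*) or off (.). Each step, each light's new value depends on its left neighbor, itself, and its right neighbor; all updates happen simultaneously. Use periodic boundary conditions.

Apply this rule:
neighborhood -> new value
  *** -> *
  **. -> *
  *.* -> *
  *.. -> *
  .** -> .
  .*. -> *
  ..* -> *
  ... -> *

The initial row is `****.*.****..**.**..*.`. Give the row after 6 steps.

.******.*****.**.*****
*.******.*****.**.****
**.******.*****.**.***
***.******.*****.**.**
****.******.*****.**.*
*****.******.*****.**.

*****.******.*****.**.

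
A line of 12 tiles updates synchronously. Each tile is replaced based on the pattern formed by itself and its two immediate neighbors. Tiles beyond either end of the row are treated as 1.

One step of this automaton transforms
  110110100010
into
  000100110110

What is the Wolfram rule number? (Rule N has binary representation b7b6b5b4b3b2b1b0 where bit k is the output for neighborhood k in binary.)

position 0: 111 → 0  (bit 7 = 0)
position 1: 110 → 0  (bit 6 = 0)
position 2: 101 → 0  (bit 5 = 0)
position 7: 100 → 1  (bit 4 = 1)
position 3: 011 → 1  (bit 3 = 1)
position 6: 010 → 1  (bit 2 = 1)
position 9: 001 → 1  (bit 1 = 1)
position 8: 000 → 0  (bit 0 = 0)
bits b7..b0 = 00011110 = 30

30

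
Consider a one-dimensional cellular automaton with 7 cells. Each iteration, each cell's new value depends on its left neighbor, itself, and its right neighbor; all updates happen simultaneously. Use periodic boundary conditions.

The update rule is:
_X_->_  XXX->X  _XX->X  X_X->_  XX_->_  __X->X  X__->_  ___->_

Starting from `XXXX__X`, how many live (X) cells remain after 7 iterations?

XXX__XX
XX__XXX
X__XXXX
__XXXXX
_XXXXX_
XXXXX__
XXXX__X
count of X: 5

5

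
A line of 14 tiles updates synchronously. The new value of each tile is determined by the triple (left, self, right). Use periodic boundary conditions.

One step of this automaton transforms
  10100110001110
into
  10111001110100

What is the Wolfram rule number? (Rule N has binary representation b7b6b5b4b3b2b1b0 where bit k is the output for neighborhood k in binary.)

151

position 11: 111 → 1  (bit 7 = 1)
position 6: 110 → 0  (bit 6 = 0)
position 1: 101 → 0  (bit 5 = 0)
position 3: 100 → 1  (bit 4 = 1)
position 5: 011 → 0  (bit 3 = 0)
position 0: 010 → 1  (bit 2 = 1)
position 4: 001 → 1  (bit 1 = 1)
position 8: 000 → 1  (bit 0 = 1)
bits b7..b0 = 10010111 = 151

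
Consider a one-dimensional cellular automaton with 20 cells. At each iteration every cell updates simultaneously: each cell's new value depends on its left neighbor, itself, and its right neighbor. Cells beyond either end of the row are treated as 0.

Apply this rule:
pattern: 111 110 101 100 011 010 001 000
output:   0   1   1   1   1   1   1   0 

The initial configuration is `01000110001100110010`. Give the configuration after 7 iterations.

11101111011111111111
10111001110000000001
11101111011000000011
10111001111100000111
11101111000110001101
10111001101111011111
11101111111001110001

11101111111001110001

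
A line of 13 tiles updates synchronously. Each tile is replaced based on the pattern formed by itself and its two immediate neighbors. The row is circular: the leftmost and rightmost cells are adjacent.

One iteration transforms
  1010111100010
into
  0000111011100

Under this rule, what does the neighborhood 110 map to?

At position 7 the neighborhood is 110; the next row has 0 there.

0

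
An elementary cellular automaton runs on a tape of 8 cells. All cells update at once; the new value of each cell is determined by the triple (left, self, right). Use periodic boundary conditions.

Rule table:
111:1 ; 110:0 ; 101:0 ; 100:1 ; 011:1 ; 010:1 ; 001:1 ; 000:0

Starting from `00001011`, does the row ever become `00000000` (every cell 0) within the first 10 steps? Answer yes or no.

no

10011010
11110010
11101110
11001100
10111011
00110011
11101110  (repeats step 3; period 4)
step 10: 00110011
step 10 is 00110011, still not uniform 0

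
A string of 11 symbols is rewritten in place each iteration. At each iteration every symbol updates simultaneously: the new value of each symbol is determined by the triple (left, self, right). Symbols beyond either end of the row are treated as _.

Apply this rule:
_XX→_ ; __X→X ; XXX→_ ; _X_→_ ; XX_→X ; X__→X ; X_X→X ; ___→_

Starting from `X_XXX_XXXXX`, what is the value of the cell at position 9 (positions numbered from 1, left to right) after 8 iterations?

_X__XX____X
X_XX_XX__X_
_X_XX_XXX_X
X_X_XX__XX_
_X_X_XXX_XX
X_X_X__XX_X
_X_X_XX_XX_
X_X_X_XX_XX
position 9 holds _

_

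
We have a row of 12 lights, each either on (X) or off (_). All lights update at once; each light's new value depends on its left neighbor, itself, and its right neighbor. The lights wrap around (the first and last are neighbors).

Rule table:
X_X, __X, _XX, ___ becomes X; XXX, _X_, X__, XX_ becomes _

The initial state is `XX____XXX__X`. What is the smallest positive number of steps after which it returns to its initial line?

___XXXX___XX
_XXX____XXX_
XX___XXXX___
X__XXX____XX
__XX___XXXX_
XXX__XXX____
X___XX___XXX
__XXX__XXX__
XXX___XX___X
____XXX__XXX
_XXXX___XX__
XX____XXX__X

12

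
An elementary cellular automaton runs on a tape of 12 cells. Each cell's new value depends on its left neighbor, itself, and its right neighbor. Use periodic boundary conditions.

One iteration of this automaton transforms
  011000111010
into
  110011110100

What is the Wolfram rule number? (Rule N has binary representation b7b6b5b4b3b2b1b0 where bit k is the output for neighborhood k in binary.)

position 7: 111 → 1  (bit 7 = 1)
position 2: 110 → 0  (bit 6 = 0)
position 9: 101 → 1  (bit 5 = 1)
position 3: 100 → 0  (bit 4 = 0)
position 1: 011 → 1  (bit 3 = 1)
position 10: 010 → 0  (bit 2 = 0)
position 0: 001 → 1  (bit 1 = 1)
position 4: 000 → 1  (bit 0 = 1)
bits b7..b0 = 10101011 = 171

171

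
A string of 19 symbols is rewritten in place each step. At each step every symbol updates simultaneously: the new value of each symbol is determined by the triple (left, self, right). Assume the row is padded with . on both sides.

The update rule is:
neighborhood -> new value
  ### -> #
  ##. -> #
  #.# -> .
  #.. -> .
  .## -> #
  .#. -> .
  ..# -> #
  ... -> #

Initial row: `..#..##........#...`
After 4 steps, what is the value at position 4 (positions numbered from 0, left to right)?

#

step 1: ##..###.#######..##
step 2: ##.####.#######.###
step 3: ##.####.#######.###  (fixed point — unchanged through step 4)
position 4 holds #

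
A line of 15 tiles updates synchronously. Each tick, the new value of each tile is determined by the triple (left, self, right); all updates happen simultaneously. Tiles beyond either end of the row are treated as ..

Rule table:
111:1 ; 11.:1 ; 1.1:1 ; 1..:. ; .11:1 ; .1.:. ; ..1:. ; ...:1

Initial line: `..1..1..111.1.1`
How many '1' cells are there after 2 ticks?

10

1.......1111.1.
..11111.11111..
count of 1: 10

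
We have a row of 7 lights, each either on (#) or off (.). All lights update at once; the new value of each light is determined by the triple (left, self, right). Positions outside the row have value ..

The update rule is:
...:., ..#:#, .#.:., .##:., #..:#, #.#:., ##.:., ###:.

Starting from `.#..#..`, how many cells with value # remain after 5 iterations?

#.##.#.
......#
.....#.
....#.#
...#...
count of #: 1

1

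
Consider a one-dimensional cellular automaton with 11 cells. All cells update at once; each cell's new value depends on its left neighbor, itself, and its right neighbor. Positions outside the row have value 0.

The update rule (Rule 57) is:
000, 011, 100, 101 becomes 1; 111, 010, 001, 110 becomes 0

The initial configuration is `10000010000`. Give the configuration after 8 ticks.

01001011010

01111001111
01000101000
00110010111
10101001100
01010101011
00101010110
10010101101
01001011010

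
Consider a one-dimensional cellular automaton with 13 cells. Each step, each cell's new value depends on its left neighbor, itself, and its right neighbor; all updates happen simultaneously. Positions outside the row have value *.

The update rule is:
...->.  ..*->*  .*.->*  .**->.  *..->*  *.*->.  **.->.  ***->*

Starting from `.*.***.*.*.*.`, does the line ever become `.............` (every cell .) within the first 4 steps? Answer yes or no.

step 1: .*..*..*.*.*.
step 2: .*******.*.*.
step 3: ..*****..*.*.
step 4: **.***.***.*.
step 4 is **.***.***.*., still not uniform .

no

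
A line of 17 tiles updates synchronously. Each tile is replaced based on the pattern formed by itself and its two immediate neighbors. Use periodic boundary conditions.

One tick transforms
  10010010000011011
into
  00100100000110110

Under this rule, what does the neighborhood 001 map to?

1

At position 2 the neighborhood is 001; the next row has 1 there.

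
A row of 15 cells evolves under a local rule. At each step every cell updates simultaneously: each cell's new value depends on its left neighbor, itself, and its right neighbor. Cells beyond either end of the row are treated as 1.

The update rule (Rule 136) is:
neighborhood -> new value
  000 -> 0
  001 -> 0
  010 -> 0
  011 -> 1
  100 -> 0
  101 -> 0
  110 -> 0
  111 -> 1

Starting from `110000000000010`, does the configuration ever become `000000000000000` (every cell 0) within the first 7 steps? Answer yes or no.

100000000000000
000000000000000
all cells are 0 at step 2

yes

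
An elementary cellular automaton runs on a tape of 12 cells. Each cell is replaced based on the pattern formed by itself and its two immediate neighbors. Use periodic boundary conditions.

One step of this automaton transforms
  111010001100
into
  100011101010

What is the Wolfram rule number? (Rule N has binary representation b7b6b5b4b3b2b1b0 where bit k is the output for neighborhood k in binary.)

29

position 1: 111 → 0  (bit 7 = 0)
position 2: 110 → 0  (bit 6 = 0)
position 3: 101 → 0  (bit 5 = 0)
position 5: 100 → 1  (bit 4 = 1)
position 0: 011 → 1  (bit 3 = 1)
position 4: 010 → 1  (bit 2 = 1)
position 7: 001 → 0  (bit 1 = 0)
position 6: 000 → 1  (bit 0 = 1)
bits b7..b0 = 00011101 = 29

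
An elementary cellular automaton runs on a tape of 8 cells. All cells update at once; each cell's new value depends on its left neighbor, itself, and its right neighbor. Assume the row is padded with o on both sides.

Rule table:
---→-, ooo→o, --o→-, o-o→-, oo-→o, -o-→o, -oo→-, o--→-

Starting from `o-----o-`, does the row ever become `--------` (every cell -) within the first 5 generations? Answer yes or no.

generation 1: o-----o-  (fixed point — unchanged through generation 5)
generation 5 is o-----o-, still not uniform -

no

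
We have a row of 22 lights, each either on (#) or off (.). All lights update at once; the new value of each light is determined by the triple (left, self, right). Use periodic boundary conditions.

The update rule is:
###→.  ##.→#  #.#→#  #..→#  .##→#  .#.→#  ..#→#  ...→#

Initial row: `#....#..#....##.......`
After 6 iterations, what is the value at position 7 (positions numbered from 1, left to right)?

######################
......................
######################  (repeats iteration 1; period 2)
iteration 6: ......................
position 7 holds .

.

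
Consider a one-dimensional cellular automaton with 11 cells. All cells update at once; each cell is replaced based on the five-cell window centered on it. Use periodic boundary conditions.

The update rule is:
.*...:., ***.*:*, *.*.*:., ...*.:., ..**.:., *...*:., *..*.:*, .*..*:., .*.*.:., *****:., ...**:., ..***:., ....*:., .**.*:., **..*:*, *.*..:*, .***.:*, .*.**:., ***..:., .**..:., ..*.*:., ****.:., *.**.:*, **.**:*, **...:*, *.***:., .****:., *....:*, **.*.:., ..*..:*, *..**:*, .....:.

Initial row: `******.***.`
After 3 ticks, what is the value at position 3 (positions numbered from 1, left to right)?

*

tick 1: .....**.***
tick 2: **.....*.*.
tick 3: *.**.......
position 3 holds *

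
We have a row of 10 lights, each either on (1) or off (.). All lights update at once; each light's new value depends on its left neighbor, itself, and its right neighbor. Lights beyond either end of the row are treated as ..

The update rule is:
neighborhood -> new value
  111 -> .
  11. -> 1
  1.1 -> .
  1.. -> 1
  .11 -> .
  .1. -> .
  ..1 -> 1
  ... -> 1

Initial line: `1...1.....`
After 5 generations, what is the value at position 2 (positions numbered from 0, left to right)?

.111.11111
1..1.....1
.11.11111.
1.1.....11
...11111.1
position 2 holds .

.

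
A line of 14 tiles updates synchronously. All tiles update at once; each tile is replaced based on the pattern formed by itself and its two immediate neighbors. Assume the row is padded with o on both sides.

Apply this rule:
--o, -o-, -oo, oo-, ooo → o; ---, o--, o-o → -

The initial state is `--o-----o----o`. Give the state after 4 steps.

-oo-ooooo-oooo

-oo----oo---oo
-oo---ooo--ooo
-oo--oooo-oooo
-oo-ooooo-oooo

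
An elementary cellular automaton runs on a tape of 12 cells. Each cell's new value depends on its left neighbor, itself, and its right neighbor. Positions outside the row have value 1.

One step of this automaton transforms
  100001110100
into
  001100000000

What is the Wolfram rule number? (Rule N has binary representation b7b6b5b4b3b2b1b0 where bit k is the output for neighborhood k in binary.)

position 6: 111 → 0  (bit 7 = 0)
position 0: 110 → 0  (bit 6 = 0)
position 8: 101 → 0  (bit 5 = 0)
position 1: 100 → 0  (bit 4 = 0)
position 5: 011 → 0  (bit 3 = 0)
position 9: 010 → 0  (bit 2 = 0)
position 4: 001 → 0  (bit 1 = 0)
position 2: 000 → 1  (bit 0 = 1)
bits b7..b0 = 00000001 = 1

1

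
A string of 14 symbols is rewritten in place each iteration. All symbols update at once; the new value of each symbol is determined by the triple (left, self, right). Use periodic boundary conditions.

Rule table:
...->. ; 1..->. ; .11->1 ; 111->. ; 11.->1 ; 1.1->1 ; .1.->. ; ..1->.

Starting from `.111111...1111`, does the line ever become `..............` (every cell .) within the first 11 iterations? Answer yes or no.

yes

iteration 1: 11....1...1..1
iteration 2: .1...........1
iteration 3: 1.............
iteration 4: ..............
all cells are . at iteration 4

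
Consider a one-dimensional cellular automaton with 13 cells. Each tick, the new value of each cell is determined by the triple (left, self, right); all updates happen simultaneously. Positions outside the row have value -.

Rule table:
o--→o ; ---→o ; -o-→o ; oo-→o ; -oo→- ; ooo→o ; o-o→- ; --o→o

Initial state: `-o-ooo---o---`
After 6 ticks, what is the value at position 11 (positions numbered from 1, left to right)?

o

oo--ooooooooo
-ooo-oooooooo
o-oo--ooooooo
o--ooo-oooooo
ooo-oo--ooooo
-oo--ooo-oooo
position 11 holds o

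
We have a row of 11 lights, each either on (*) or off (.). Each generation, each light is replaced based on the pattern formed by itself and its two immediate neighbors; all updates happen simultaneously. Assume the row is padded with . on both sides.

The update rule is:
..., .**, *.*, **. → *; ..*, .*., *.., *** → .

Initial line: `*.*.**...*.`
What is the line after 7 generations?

.*.*..*****

generation 1: .*.***.*...
generation 2: ..**.**..**
generation 3: *.*****..**
generation 4: .**...*..**
generation 5: .**.*....**
generation 6: .***..**.**
generation 7: .*.*..*****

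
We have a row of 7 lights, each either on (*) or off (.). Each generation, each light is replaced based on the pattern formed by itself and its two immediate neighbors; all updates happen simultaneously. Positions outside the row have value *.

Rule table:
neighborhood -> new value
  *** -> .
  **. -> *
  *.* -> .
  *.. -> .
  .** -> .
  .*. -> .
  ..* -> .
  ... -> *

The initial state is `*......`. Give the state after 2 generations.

*.****.
*....*.

*....*.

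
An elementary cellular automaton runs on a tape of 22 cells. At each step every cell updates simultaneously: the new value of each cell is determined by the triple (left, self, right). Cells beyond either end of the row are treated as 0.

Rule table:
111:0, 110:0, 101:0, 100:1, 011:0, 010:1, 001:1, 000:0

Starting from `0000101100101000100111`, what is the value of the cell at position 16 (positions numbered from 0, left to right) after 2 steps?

0

0001100011101101111000
0010010100000000000100
position 16 holds 0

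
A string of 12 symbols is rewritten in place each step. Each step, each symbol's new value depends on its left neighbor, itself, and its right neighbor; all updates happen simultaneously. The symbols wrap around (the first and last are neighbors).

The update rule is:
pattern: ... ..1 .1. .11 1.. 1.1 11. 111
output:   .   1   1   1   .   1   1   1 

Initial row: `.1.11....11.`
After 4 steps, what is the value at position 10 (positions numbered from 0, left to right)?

1

11111...111.
11111..11111
11111.111111
111111111111
position 10 holds 1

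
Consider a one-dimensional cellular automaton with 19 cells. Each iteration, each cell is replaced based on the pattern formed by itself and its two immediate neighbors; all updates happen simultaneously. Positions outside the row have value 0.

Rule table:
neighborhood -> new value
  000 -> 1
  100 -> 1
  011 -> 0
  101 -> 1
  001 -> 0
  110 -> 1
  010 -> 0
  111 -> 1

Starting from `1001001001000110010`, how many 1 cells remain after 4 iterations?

iteration 1: 0100100100110011001
iteration 2: 0010010010011001100
iteration 3: 1001001001001100111
iteration 4: 0100100100100110011
count of 1: 8

8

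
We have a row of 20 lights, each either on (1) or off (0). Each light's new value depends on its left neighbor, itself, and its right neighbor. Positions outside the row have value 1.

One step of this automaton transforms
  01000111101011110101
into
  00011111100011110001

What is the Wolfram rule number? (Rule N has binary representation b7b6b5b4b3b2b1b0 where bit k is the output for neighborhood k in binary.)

203

position 6: 111 → 1  (bit 7 = 1)
position 8: 110 → 1  (bit 6 = 1)
position 0: 101 → 0  (bit 5 = 0)
position 2: 100 → 0  (bit 4 = 0)
position 5: 011 → 1  (bit 3 = 1)
position 1: 010 → 0  (bit 2 = 0)
position 4: 001 → 1  (bit 1 = 1)
position 3: 000 → 1  (bit 0 = 1)
bits b7..b0 = 11001011 = 203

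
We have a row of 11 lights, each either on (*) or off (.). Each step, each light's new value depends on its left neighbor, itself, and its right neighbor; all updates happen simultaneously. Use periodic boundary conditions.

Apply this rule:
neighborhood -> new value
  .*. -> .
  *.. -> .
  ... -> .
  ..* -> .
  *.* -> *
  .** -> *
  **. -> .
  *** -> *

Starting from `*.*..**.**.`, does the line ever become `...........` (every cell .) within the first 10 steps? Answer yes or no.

yes

.*...*.**.*
*.....**.*.
......*.*.*
.......*.*.
........*..
...........
all cells are . at step 6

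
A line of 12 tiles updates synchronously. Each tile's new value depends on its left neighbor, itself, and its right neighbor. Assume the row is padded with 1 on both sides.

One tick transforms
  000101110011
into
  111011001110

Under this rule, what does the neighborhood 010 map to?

0

At position 3 the neighborhood is 010; the next row has 0 there.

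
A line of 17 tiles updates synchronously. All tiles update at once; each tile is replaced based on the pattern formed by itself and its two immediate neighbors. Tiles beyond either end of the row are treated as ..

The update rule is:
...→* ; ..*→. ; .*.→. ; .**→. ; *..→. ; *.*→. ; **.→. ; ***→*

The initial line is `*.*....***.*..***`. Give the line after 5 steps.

****..*..********

step 1: ....**..*......*.
step 2: ***.......****...
step 3: .*..*****..**..**
step 4: .....***.........
step 5: ****..*..********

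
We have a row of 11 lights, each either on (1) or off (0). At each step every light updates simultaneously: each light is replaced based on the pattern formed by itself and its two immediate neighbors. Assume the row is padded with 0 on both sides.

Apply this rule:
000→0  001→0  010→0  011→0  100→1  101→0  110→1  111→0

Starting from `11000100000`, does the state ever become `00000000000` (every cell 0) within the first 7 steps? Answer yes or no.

01100010000
00110001000
00011000100
00001100010
00000110001
00000011000
00000001100
step 7 is 00000001100, still not uniform 0

no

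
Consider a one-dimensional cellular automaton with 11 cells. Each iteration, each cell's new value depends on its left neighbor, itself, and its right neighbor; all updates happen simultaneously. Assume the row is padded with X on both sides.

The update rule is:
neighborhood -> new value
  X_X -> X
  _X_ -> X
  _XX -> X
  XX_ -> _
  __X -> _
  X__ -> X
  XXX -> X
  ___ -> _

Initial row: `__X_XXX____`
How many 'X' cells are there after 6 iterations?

9

iteration 1: X_XXXX_X___
iteration 2: _XXXX_XXX__
iteration 3: XXXX_XXX_X_
iteration 4: XXX_XXX_XXX
iteration 5: XX_XXX_XXXX
iteration 6: X_XXX_XXXXX
count of X: 9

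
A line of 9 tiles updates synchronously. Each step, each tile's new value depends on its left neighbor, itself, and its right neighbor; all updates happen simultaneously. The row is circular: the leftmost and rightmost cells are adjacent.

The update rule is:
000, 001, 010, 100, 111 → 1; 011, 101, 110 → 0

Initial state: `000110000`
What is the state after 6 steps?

111001111
110110111
100000011
011111101
001111001
110110111

110110111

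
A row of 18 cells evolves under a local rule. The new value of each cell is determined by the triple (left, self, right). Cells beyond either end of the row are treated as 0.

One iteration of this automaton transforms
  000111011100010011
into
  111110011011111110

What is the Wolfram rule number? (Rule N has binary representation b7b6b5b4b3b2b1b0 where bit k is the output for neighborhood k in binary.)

position 4: 111 → 1  (bit 7 = 1)
position 5: 110 → 0  (bit 6 = 0)
position 6: 101 → 0  (bit 5 = 0)
position 10: 100 → 1  (bit 4 = 1)
position 3: 011 → 1  (bit 3 = 1)
position 13: 010 → 1  (bit 2 = 1)
position 2: 001 → 1  (bit 1 = 1)
position 0: 000 → 1  (bit 0 = 1)
bits b7..b0 = 10011111 = 159

159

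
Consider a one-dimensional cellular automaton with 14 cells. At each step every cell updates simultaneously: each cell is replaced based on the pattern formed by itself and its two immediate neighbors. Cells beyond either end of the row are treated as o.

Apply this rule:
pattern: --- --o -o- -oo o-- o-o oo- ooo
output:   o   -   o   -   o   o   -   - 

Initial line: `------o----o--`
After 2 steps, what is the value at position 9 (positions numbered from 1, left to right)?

ooooo-oooo-oo-
-----o----o--o
position 9 holds -

-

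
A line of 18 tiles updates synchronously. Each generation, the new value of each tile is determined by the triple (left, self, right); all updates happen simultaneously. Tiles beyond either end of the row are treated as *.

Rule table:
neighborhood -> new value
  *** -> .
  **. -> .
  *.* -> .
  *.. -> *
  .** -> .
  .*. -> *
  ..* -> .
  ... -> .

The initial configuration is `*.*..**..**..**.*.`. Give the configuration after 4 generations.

..**...*...*....*.
*...*..**..**...*.
.*..**...*...*..*.
.**...*..**..**.*.

.**...*..**..**.*.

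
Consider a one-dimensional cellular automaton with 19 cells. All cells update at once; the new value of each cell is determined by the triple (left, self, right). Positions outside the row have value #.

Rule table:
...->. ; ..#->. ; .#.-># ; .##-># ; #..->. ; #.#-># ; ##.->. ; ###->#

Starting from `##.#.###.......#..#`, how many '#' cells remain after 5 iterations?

#.#####........#..#
.#####.........#..#
#####..........#..#
####...........#..#
###............#..#
count of #: 5

5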